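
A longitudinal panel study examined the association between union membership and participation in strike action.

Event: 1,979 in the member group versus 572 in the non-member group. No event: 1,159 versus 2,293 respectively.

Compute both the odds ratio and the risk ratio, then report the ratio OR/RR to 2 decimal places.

2.17

From the description: a = 1979, b = 1159, c = 572, d = 2293.
OR = (1979·2293)/(1159·572) = 4537847/662948 = 6.84495
Risk in exposed = 1979/3138 = 0.63066; risk in unexposed = 572/2865 = 0.19965; RR = 3.15880
OR/RR = 6.84495 / 3.15880 = 2.16695
The outcome is not rare, so the OR lies further from 1 than the RR.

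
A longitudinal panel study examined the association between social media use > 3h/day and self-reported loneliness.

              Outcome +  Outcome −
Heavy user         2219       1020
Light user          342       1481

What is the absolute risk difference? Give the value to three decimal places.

Cells: a = 2219, b = 1020, c = 342, d = 1481.
Risk in exposed = 2219/3239 = 0.685088; risk in unexposed = 342/1823 = 0.187603.
Risk difference = 0.685088 − 0.187603 = 0.497485

0.497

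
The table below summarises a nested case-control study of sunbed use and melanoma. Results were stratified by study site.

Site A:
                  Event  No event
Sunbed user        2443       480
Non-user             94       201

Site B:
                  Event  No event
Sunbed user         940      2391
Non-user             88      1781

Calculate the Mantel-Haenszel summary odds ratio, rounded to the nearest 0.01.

OR_MH = Σ(aᵢdᵢ/nᵢ) / Σ(bᵢcᵢ/nᵢ), where nᵢ is the stratum total.
Stratum 1 (Site A): n = 3218; a·d/n = 2443·201/3218 = 152.5926; b·c/n = 480·94/3218 = 14.0211
Stratum 2 (Site B): n = 5200; a·d/n = 940·1781/5200 = 321.9500; b·c/n = 2391·88/5200 = 40.4631
OR_MH = (152.5926 + 321.9500) / (14.0211 + 40.4631) = 474.5426 / 54.4842 = 8.70973

8.71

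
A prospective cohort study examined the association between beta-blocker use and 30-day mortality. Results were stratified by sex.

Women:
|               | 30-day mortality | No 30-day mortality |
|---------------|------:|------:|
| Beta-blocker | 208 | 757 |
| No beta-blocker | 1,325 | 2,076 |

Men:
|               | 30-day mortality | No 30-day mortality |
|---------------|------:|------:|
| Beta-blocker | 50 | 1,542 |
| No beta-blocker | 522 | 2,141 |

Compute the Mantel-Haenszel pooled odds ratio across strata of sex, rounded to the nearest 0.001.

OR_MH = Σ(aᵢdᵢ/nᵢ) / Σ(bᵢcᵢ/nᵢ), where nᵢ is the stratum total.
Stratum 1 (Women): n = 4366; a·d/n = 208·2076/4366 = 98.9024; b·c/n = 757·1325/4366 = 229.7355
Stratum 2 (Men): n = 4255; a·d/n = 50·2141/4255 = 25.1586; b·c/n = 1542·522/4255 = 189.1713
OR_MH = (98.9024 + 25.1586) / (229.7355 + 189.1713) = 124.0611 / 418.9068 = 0.29615

0.296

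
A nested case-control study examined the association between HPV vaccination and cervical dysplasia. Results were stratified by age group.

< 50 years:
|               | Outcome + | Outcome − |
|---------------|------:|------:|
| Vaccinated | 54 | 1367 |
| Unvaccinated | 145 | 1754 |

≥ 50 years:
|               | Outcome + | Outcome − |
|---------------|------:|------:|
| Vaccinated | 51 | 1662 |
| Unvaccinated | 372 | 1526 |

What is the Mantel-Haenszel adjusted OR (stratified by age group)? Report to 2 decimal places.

0.22

OR_MH = Σ(aᵢdᵢ/nᵢ) / Σ(bᵢcᵢ/nᵢ), where nᵢ is the stratum total.
Stratum 1 (< 50 years): n = 3320; a·d/n = 54·1754/3320 = 28.5289; b·c/n = 1367·145/3320 = 59.7033
Stratum 2 (≥ 50 years): n = 3611; a·d/n = 51·1526/3611 = 21.5525; b·c/n = 1662·372/3611 = 171.2168
OR_MH = (28.5289 + 21.5525) / (59.7033 + 171.2168) = 50.0814 / 230.9202 = 0.21688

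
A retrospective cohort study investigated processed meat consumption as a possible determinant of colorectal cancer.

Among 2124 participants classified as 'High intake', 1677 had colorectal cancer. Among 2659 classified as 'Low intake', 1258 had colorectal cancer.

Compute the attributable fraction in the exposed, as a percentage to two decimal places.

From the description: a = 1677, b = 447, c = 1258, d = 1401.
Risk in exposed = 1677/2124 = 0.78955; risk in unexposed = 1258/2659 = 0.47311.
RR = 0.78955/0.47311 = 1.66885
AR% = (RR − 1)/RR × 100 = (1.66885 − 1)/1.66885 × 100 = 40.0784%

40.08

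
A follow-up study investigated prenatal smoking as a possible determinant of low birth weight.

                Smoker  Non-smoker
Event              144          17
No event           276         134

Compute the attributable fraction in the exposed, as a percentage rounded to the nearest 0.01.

67.16

Reading the table with exposure as columns: a = 144 (Smoker, case), b = 276 (Smoker, non-case), c = 17 (Non-smoker, case), d = 134.
Risk in exposed = 144/420 = 0.34286; risk in unexposed = 17/151 = 0.11258.
RR = 0.34286/0.11258 = 3.04538
AR% = (RR − 1)/RR × 100 = (3.04538 − 1)/3.04538 × 100 = 67.1634%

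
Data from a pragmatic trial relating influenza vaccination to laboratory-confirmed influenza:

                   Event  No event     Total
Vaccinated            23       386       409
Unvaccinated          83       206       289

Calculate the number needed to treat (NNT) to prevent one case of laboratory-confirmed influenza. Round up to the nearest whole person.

5

Risk in treated group = 23/409 = 0.05623; risk in control = 83/289 = 0.28720.
Absolute risk reduction = 0.28720 − 0.05623 = 0.23096
NNT = 1 / ARR = 1 / 0.23096 = 4.330 → round up → 5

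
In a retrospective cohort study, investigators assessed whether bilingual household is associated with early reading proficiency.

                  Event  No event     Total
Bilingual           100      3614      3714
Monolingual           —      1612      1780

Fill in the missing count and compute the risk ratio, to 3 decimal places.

0.285

The missing cell is in the unexposed row: 1780 − 1612 = 168.
So a = 100, b = 3614, c = 168, d = 1612.
RR = [a/(a+b)] / [c/(c+d)] = (100/3714) / (168/1780) = 0.02693/0.09438 = 0.28528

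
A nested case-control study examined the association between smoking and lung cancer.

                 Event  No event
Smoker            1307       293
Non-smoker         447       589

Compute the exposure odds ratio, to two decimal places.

5.88

Cells: a = 1307, b = 293, c = 447, d = 589.
OR = (a·d)/(b·c) = (1307 × 589) / (293 × 447) = 769823 / 130971 = 5.87781
The odds of lung cancer are about 5.88 times as high in the smoker group.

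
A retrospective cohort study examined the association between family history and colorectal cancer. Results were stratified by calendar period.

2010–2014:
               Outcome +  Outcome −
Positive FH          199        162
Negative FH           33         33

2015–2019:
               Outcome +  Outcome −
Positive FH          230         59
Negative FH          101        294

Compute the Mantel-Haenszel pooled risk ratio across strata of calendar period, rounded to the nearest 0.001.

2.318

RR_MH = Σ(aᵢ·n₀ᵢ/nᵢ) / Σ(cᵢ·n₁ᵢ/nᵢ), with n₁ᵢ = aᵢ+bᵢ (exposed), n₀ᵢ = cᵢ+dᵢ (unexposed), nᵢ = n₁ᵢ+n₀ᵢ.
Stratum 1 (2010–2014): n₁ = 361, n₀ = 66, n = 427; a·n₀/n = 199·66/427 = 30.7588; c·n₁/n = 33·361/427 = 27.8993
Stratum 2 (2015–2019): n₁ = 289, n₀ = 395, n = 684; a·n₀/n = 230·395/684 = 132.8216; c·n₁/n = 101·289/684 = 42.6740
RR_MH = (30.7588 + 132.8216) / (27.8993 + 42.6740) = 163.5804 / 70.5733 = 2.31788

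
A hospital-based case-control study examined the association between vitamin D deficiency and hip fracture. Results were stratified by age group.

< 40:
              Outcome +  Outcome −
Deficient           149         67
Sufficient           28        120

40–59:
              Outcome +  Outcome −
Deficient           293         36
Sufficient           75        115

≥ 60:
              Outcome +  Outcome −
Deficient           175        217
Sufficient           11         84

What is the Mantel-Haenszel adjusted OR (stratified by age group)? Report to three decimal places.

OR_MH = Σ(aᵢdᵢ/nᵢ) / Σ(bᵢcᵢ/nᵢ), where nᵢ is the stratum total.
Stratum 1 (< 40): n = 364; a·d/n = 149·120/364 = 49.1209; b·c/n = 67·28/364 = 5.1538
Stratum 2 (40–59): n = 519; a·d/n = 293·115/519 = 64.9229; b·c/n = 36·75/519 = 5.2023
Stratum 3 (≥ 60): n = 487; a·d/n = 175·84/487 = 30.1848; b·c/n = 217·11/487 = 4.9014
OR_MH = (49.1209 + 64.9229 + 30.1848) / (5.1538 + 5.2023 + 4.9014) = 144.2286 / 15.2576 = 9.45291

9.453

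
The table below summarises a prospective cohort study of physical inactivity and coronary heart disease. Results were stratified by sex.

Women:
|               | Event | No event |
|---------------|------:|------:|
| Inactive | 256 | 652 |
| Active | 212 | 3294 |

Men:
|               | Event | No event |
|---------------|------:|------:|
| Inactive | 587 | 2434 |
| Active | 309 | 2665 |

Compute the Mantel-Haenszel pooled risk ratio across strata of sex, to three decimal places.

RR_MH = Σ(aᵢ·n₀ᵢ/nᵢ) / Σ(cᵢ·n₁ᵢ/nᵢ), with n₁ᵢ = aᵢ+bᵢ (exposed), n₀ᵢ = cᵢ+dᵢ (unexposed), nᵢ = n₁ᵢ+n₀ᵢ.
Stratum 1 (Women): n₁ = 908, n₀ = 3506, n = 4414; a·n₀/n = 256·3506/4414 = 203.3385; c·n₁/n = 212·908/4414 = 43.6103
Stratum 2 (Men): n₁ = 3021, n₀ = 2974, n = 5995; a·n₀/n = 587·2974/5995 = 291.1990; c·n₁/n = 309·3021/5995 = 155.7113
RR_MH = (203.3385 + 291.1990) / (43.6103 + 155.7113) = 494.5375 / 199.3216 = 2.48110

2.481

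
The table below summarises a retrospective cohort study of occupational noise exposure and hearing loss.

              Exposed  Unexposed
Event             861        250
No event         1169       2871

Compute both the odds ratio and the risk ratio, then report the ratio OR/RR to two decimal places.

1.60

Reading the table with exposure as columns: a = 861 (Exposed, case), b = 1169 (Exposed, non-case), c = 250 (Unexposed, case), d = 2871.
OR = (861·2871)/(1169·250) = 2471931/292250 = 8.45828
Risk in exposed = 861/2030 = 0.42414; risk in unexposed = 250/3121 = 0.08010; RR = 5.29494
OR/RR = 8.45828 / 5.29494 = 1.59743
The outcome is not rare, so the OR lies further from 1 than the RR.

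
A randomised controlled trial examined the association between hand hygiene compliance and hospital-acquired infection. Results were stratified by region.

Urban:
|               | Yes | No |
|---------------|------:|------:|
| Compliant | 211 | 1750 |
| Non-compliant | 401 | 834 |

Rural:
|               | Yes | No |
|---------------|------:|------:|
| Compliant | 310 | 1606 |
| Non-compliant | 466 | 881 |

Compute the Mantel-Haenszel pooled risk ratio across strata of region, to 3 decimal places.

RR_MH = Σ(aᵢ·n₀ᵢ/nᵢ) / Σ(cᵢ·n₁ᵢ/nᵢ), with n₁ᵢ = aᵢ+bᵢ (exposed), n₀ᵢ = cᵢ+dᵢ (unexposed), nᵢ = n₁ᵢ+n₀ᵢ.
Stratum 1 (Urban): n₁ = 1961, n₀ = 1235, n = 3196; a·n₀/n = 211·1235/3196 = 81.5347; c·n₁/n = 401·1961/3196 = 246.0454
Stratum 2 (Rural): n₁ = 1916, n₀ = 1347, n = 3263; a·n₀/n = 310·1347/3263 = 127.9712; c·n₁/n = 466·1916/3263 = 273.6304
RR_MH = (81.5347 + 127.9712) / (246.0454 + 273.6304) = 209.5059 / 519.6758 = 0.40315

0.403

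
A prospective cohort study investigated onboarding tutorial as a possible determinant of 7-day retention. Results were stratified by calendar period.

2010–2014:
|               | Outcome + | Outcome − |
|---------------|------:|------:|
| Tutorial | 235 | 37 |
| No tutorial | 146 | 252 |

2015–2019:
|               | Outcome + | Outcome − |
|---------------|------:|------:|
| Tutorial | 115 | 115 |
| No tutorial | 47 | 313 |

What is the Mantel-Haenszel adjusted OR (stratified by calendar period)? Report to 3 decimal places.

8.674

OR_MH = Σ(aᵢdᵢ/nᵢ) / Σ(bᵢcᵢ/nᵢ), where nᵢ is the stratum total.
Stratum 1 (2010–2014): n = 670; a·d/n = 235·252/670 = 88.3881; b·c/n = 37·146/670 = 8.0627
Stratum 2 (2015–2019): n = 590; a·d/n = 115·313/590 = 61.0085; b·c/n = 115·47/590 = 9.1610
OR_MH = (88.3881 + 61.0085) / (8.0627 + 9.1610) = 149.3965 / 17.2237 = 8.67389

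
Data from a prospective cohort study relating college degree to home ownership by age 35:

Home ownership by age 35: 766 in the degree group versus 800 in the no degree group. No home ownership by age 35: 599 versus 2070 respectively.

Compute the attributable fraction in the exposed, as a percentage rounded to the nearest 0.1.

50.3

From the description: a = 766, b = 599, c = 800, d = 2070.
Risk in exposed = 766/1365 = 0.56117; risk in unexposed = 800/2870 = 0.27875.
RR = 0.56117/0.27875 = 2.01321
AR% = (RR − 1)/RR × 100 = (2.01321 − 1)/2.01321 × 100 = 50.3280%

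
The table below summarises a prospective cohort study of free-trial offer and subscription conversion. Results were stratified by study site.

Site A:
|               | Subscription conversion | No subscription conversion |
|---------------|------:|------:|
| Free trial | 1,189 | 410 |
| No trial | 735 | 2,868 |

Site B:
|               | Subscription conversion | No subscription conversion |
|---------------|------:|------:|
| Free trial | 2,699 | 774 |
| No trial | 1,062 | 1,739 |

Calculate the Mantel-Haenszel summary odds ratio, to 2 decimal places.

7.43

OR_MH = Σ(aᵢdᵢ/nᵢ) / Σ(bᵢcᵢ/nᵢ), where nᵢ is the stratum total.
Stratum 1 (Site A): n = 5202; a·d/n = 1189·2868/5202 = 655.5271; b·c/n = 410·735/5202 = 57.9296
Stratum 2 (Site B): n = 6274; a·d/n = 2699·1739/6274 = 748.0971; b·c/n = 774·1062/6274 = 131.0150
OR_MH = (655.5271 + 748.0971) / (57.9296 + 131.0150) = 1403.6242 / 188.9446 = 7.42876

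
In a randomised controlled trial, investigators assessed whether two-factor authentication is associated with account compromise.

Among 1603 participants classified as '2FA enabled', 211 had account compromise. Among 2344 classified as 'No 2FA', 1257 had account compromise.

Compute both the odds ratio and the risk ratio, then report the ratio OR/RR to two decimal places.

From the description: a = 211, b = 1392, c = 1257, d = 1087.
OR = (211·1087)/(1392·1257) = 229357/1749744 = 0.13108
Risk in exposed = 211/1603 = 0.13163; risk in unexposed = 1257/2344 = 0.53626; RR = 0.24545
OR/RR = 0.13108 / 0.24545 = 0.53403
The outcome is not rare, so the OR lies further from 1 than the RR.

0.53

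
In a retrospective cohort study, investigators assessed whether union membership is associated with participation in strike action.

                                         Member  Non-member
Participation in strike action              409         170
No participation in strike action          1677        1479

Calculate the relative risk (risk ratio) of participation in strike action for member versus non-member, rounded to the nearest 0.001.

Reading the table with exposure as columns: a = 409 (Member, case), b = 1677 (Member, non-case), c = 170 (Non-member, case), d = 1479.
Risk in exposed = 409/2086 = 0.19607; risk in unexposed = 170/1649 = 0.10309.
RR = 0.19607 / 0.10309 = 1.90187
The risk among the exposed is 1.90 times that among the unexposed.

1.902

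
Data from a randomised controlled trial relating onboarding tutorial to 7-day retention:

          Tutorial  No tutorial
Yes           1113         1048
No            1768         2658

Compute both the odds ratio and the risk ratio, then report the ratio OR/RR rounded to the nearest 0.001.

1.169

Reading the table with exposure as columns: a = 1113 (Tutorial, case), b = 1768 (Tutorial, non-case), c = 1048 (No tutorial, case), d = 2658.
OR = (1113·2658)/(1768·1048) = 2958354/1852864 = 1.59664
Risk in exposed = 1113/2881 = 0.38632; risk in unexposed = 1048/3706 = 0.28278; RR = 1.36614
OR/RR = 1.59664 / 1.36614 = 1.16872
The outcome is not rare, so the OR lies further from 1 than the RR.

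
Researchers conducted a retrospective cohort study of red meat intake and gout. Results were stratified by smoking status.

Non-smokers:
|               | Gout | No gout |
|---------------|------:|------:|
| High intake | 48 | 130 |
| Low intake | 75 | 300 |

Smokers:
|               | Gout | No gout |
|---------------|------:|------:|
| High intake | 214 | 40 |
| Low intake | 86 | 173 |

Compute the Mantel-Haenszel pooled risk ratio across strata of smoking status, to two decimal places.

RR_MH = Σ(aᵢ·n₀ᵢ/nᵢ) / Σ(cᵢ·n₁ᵢ/nᵢ), with n₁ᵢ = aᵢ+bᵢ (exposed), n₀ᵢ = cᵢ+dᵢ (unexposed), nᵢ = n₁ᵢ+n₀ᵢ.
Stratum 1 (Non-smokers): n₁ = 178, n₀ = 375, n = 553; a·n₀/n = 48·375/553 = 32.5497; c·n₁/n = 75·178/553 = 24.1410
Stratum 2 (Smokers): n₁ = 254, n₀ = 259, n = 513; a·n₀/n = 214·259/513 = 108.0429; c·n₁/n = 86·254/513 = 42.5809
RR_MH = (32.5497 + 108.0429) / (24.1410 + 42.5809) = 140.5926 / 66.7219 = 2.10714

2.11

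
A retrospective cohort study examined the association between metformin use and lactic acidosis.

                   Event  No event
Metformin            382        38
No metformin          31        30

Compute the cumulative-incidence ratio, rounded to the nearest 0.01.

Cells: a = 382, b = 38, c = 31, d = 30.
Risk in exposed = 382/420 = 0.90952; risk in unexposed = 31/61 = 0.50820.
RR = 0.90952 / 0.50820 = 1.78971
The risk among the exposed is 1.79 times that among the unexposed.

1.79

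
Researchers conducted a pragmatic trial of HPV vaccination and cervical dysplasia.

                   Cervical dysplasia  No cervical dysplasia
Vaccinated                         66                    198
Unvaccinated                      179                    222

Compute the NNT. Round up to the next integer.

6

Risk in treated group = 66/264 = 0.25000; risk in control = 179/401 = 0.44638.
Absolute risk reduction = 0.44638 − 0.25000 = 0.19638
NNT = 1 / ARR = 1 / 0.19638 = 5.092 → round up → 6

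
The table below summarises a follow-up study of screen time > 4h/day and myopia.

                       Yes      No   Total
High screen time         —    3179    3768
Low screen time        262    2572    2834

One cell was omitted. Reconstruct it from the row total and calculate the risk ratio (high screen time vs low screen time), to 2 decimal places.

1.69

The missing cell is in the exposed row: 3768 − 3179 = 589.
So a = 589, b = 3179, c = 262, d = 2572.
RR = [a/(a+b)] / [c/(c+d)] = (589/3768) / (262/2834) = 0.15632/0.09245 = 1.69084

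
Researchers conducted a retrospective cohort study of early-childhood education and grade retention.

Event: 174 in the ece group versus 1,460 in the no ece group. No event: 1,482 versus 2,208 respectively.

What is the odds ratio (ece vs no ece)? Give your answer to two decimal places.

0.18

From the description: a = 174, b = 1482, c = 1460, d = 2208.
OR = (a·d)/(b·c) = (174 × 2208) / (1482 × 1460) = 384192 / 2163720 = 0.17756
Exposure is associated with lower odds of grade retention (OR = 0.18 < 1).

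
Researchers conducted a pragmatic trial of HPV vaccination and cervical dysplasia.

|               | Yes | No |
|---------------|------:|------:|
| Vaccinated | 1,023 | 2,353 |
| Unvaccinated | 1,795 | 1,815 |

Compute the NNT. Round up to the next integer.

Risk in treated group = 1023/3376 = 0.30302; risk in control = 1795/3610 = 0.49723.
Absolute risk reduction = 0.49723 − 0.30302 = 0.19421
NNT = 1 / ARR = 1 / 0.19421 = 5.149 → round up → 6

6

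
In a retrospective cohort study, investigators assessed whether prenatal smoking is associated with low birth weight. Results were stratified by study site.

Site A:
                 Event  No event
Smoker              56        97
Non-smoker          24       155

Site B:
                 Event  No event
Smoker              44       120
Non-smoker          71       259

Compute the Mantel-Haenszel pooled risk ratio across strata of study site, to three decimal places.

RR_MH = Σ(aᵢ·n₀ᵢ/nᵢ) / Σ(cᵢ·n₁ᵢ/nᵢ), with n₁ᵢ = aᵢ+bᵢ (exposed), n₀ᵢ = cᵢ+dᵢ (unexposed), nᵢ = n₁ᵢ+n₀ᵢ.
Stratum 1 (Site A): n₁ = 153, n₀ = 179, n = 332; a·n₀/n = 56·179/332 = 30.1928; c·n₁/n = 24·153/332 = 11.0602
Stratum 2 (Site B): n₁ = 164, n₀ = 330, n = 494; a·n₀/n = 44·330/494 = 29.3927; c·n₁/n = 71·164/494 = 23.5709
RR_MH = (30.1928 + 29.3927) / (11.0602 + 23.5709) = 59.5855 / 34.6311 = 1.72058

1.721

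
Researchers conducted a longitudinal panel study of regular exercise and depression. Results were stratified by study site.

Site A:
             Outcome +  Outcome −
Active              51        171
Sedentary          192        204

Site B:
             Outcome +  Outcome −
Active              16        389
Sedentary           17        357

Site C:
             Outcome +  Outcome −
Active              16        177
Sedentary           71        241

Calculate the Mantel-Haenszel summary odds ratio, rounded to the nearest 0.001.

OR_MH = Σ(aᵢdᵢ/nᵢ) / Σ(bᵢcᵢ/nᵢ), where nᵢ is the stratum total.
Stratum 1 (Site A): n = 618; a·d/n = 51·204/618 = 16.8350; b·c/n = 171·192/618 = 53.1262
Stratum 2 (Site B): n = 779; a·d/n = 16·357/779 = 7.3325; b·c/n = 389·17/779 = 8.4891
Stratum 3 (Site C): n = 505; a·d/n = 16·241/505 = 7.6356; b·c/n = 177·71/505 = 24.8851
OR_MH = (16.8350 + 7.3325 + 7.6356) / (53.1262 + 8.4891 + 24.8851) = 31.8031 / 86.5005 = 0.36766

0.368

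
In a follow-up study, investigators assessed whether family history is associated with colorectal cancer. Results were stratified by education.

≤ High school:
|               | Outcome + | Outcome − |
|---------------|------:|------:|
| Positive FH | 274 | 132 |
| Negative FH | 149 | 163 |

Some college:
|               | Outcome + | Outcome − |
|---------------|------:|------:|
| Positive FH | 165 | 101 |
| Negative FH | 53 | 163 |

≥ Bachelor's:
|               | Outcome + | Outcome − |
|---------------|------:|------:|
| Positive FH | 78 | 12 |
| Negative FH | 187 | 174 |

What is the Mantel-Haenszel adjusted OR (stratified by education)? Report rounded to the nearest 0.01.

OR_MH = Σ(aᵢdᵢ/nᵢ) / Σ(bᵢcᵢ/nᵢ), where nᵢ is the stratum total.
Stratum 1 (≤ High school): n = 718; a·d/n = 274·163/718 = 62.2033; b·c/n = 132·149/718 = 27.3928
Stratum 2 (Some college): n = 482; a·d/n = 165·163/482 = 55.7988; b·c/n = 101·53/482 = 11.1058
Stratum 3 (≥ Bachelor's): n = 451; a·d/n = 78·174/451 = 30.0931; b·c/n = 12·187/451 = 4.9756
OR_MH = (62.2033 + 55.7988 + 30.0931) / (27.3928 + 11.1058 + 4.9756) = 148.0952 / 43.4742 = 3.40651

3.41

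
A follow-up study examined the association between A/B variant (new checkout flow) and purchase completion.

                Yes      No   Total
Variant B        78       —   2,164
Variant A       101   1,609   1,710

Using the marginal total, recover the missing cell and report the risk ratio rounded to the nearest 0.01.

The missing cell is in the exposed row: 2164 − 78 = 2086.
So a = 78, b = 2086, c = 101, d = 1609.
RR = [a/(a+b)] / [c/(c+d)] = (78/2164) / (101/1710) = 0.03604/0.05906 = 0.61026

0.61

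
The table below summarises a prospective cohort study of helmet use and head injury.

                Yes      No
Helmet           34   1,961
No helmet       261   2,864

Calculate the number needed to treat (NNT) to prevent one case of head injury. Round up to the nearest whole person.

Risk in treated group = 34/1995 = 0.01704; risk in control = 261/3125 = 0.08352.
Absolute risk reduction = 0.08352 − 0.01704 = 0.06648
NNT = 1 / ARR = 1 / 0.06648 = 15.043 → round up → 16

16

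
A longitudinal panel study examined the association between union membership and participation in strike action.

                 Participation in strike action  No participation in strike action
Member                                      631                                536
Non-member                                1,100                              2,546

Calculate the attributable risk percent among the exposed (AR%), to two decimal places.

Cells: a = 631, b = 536, c = 1100, d = 2546.
Risk in exposed = 631/1167 = 0.54070; risk in unexposed = 1100/3646 = 0.30170.
RR = 0.54070/0.30170 = 1.79218
AR% = (RR − 1)/RR × 100 = (1.79218 − 1)/1.79218 × 100 = 44.2021%

44.20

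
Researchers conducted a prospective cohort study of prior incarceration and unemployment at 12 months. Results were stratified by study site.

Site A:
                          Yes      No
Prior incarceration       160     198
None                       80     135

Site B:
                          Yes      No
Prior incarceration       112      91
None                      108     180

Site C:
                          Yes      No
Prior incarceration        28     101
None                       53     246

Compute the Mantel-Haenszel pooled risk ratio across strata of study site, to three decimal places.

1.314

RR_MH = Σ(aᵢ·n₀ᵢ/nᵢ) / Σ(cᵢ·n₁ᵢ/nᵢ), with n₁ᵢ = aᵢ+bᵢ (exposed), n₀ᵢ = cᵢ+dᵢ (unexposed), nᵢ = n₁ᵢ+n₀ᵢ.
Stratum 1 (Site A): n₁ = 358, n₀ = 215, n = 573; a·n₀/n = 160·215/573 = 60.0349; c·n₁/n = 80·358/573 = 49.9825
Stratum 2 (Site B): n₁ = 203, n₀ = 288, n = 491; a·n₀/n = 112·288/491 = 65.6945; c·n₁/n = 108·203/491 = 44.6517
Stratum 3 (Site C): n₁ = 129, n₀ = 299, n = 428; a·n₀/n = 28·299/428 = 19.5607; c·n₁/n = 53·129/428 = 15.9743
RR_MH = (60.0349 + 65.6945 + 19.5607) / (49.9825 + 44.6517 + 15.9743) = 145.2902 / 110.6086 = 1.31355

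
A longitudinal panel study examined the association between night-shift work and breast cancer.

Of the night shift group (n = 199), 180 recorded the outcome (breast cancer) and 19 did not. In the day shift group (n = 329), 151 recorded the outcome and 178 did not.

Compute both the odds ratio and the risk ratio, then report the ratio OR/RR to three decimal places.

5.667

From the description: a = 180, b = 19, c = 151, d = 178.
OR = (180·178)/(19·151) = 32040/2869 = 11.16765
Risk in exposed = 180/199 = 0.90452; risk in unexposed = 151/329 = 0.45897; RR = 1.97078
OR/RR = 11.16765 / 1.97078 = 5.66661
The outcome is not rare, so the OR lies further from 1 than the RR.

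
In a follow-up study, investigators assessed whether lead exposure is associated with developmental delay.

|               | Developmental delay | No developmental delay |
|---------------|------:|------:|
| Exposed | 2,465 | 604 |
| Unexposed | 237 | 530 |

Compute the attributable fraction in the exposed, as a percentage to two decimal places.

61.53

Cells: a = 2465, b = 604, c = 237, d = 530.
Risk in exposed = 2465/3069 = 0.80319; risk in unexposed = 237/767 = 0.30900.
RR = 0.80319/0.30900 = 2.59936
AR% = (RR − 1)/RR × 100 = (2.59936 − 1)/2.59936 × 100 = 61.5290%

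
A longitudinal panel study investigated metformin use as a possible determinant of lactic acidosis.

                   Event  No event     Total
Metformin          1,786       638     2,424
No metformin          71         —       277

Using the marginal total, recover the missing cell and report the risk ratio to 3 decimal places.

2.875

The missing cell is in the unexposed row: 277 − 71 = 206.
So a = 1786, b = 638, c = 71, d = 206.
RR = [a/(a+b)] / [c/(c+d)] = (1786/2424) / (71/277) = 0.73680/0.25632 = 2.87455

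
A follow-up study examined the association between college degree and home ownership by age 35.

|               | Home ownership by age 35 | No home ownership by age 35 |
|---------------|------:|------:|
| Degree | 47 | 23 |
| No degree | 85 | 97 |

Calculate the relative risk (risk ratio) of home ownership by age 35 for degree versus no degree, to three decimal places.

Cells: a = 47, b = 23, c = 85, d = 97.
Risk in exposed = 47/70 = 0.67143; risk in unexposed = 85/182 = 0.46703.
RR = 0.67143 / 0.46703 = 1.43765
The risk among the exposed is 1.44 times that among the unexposed.

1.438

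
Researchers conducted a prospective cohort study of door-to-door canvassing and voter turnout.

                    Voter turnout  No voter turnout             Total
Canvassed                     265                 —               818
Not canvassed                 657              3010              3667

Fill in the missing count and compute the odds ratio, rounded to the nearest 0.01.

The missing cell is in the exposed row: 818 − 265 = 553.
So a = 265, b = 553, c = 657, d = 3010.
OR = (a·d)/(b·c) = (265 × 3010) / (553 × 657) = 797650 / 363321 = 2.19544

2.20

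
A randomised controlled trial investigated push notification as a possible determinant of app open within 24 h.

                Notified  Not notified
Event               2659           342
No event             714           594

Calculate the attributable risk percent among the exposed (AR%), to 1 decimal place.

53.7

Reading the table with exposure as columns: a = 2659 (Notified, case), b = 714 (Notified, non-case), c = 342 (Not notified, case), d = 594.
Risk in exposed = 2659/3373 = 0.78832; risk in unexposed = 342/936 = 0.36538.
RR = 0.78832/0.36538 = 2.15750
AR% = (RR − 1)/RR × 100 = (2.15750 − 1)/2.15750 × 100 = 53.6502%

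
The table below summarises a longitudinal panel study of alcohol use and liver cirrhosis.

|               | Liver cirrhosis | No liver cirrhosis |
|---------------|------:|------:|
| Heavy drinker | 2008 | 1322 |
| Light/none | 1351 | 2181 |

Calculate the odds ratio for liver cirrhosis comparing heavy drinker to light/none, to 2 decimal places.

Cells: a = 2008, b = 1322, c = 1351, d = 2181.
OR = (a·d)/(b·c) = (2008 × 2181) / (1322 × 1351) = 4379448 / 1786022 = 2.45207
The odds of liver cirrhosis are about 2.45 times as high in the heavy drinker group.

2.45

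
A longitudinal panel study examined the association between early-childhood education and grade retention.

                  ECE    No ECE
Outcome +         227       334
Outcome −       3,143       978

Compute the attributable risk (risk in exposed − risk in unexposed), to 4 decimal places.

Reading the table with exposure as columns: a = 227 (ECE, case), b = 3143 (ECE, non-case), c = 334 (No ECE, case), d = 978.
Risk in exposed = 227/3370 = 0.067359; risk in unexposed = 334/1312 = 0.254573.
Risk difference = 0.067359 − 0.254573 = -0.187214

-0.1872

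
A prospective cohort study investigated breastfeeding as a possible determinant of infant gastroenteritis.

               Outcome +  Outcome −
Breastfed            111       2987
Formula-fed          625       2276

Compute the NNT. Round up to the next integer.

Risk in treated group = 111/3098 = 0.03583; risk in control = 625/2901 = 0.21544.
Absolute risk reduction = 0.21544 − 0.03583 = 0.17961
NNT = 1 / ARR = 1 / 0.17961 = 5.568 → round up → 6

6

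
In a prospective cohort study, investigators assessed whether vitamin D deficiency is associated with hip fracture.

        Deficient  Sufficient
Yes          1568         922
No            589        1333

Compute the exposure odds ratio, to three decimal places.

3.849

Reading the table with exposure as columns: a = 1568 (Deficient, case), b = 589 (Deficient, non-case), c = 922 (Sufficient, case), d = 1333.
OR = (a·d)/(b·c) = (1568 × 1333) / (589 × 922) = 2090144 / 543058 = 3.84884
The odds of hip fracture are about 3.85 times as high in the deficient group.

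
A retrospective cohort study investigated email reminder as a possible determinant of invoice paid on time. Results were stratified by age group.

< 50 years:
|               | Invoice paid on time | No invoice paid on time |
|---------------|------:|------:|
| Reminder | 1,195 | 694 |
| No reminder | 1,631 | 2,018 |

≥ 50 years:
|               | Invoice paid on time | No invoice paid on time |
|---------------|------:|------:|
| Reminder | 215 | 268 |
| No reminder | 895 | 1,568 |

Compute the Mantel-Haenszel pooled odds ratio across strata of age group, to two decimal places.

1.92

OR_MH = Σ(aᵢdᵢ/nᵢ) / Σ(bᵢcᵢ/nᵢ), where nᵢ is the stratum total.
Stratum 1 (< 50 years): n = 5538; a·d/n = 1195·2018/5538 = 435.4478; b·c/n = 694·1631/5538 = 204.3904
Stratum 2 (≥ 50 years): n = 2946; a·d/n = 215·1568/2946 = 114.4331; b·c/n = 268·895/2946 = 81.4189
OR_MH = (435.4478 + 114.4331) / (204.3904 + 81.4189) = 549.8809 / 285.8093 = 1.92394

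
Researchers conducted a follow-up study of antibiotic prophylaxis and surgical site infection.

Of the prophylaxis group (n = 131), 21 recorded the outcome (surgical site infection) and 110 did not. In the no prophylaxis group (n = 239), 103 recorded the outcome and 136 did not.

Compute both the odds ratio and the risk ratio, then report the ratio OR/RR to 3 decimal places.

0.678

From the description: a = 21, b = 110, c = 103, d = 136.
OR = (21·136)/(110·103) = 2856/11330 = 0.25207
Risk in exposed = 21/131 = 0.16031; risk in unexposed = 103/239 = 0.43096; RR = 0.37197
OR/RR = 0.25207 / 0.37197 = 0.67767
The outcome is not rare, so the OR lies further from 1 than the RR.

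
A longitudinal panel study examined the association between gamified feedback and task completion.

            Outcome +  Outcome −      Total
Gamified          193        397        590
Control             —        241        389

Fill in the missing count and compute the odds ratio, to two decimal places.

The missing cell is in the unexposed row: 389 − 241 = 148.
So a = 193, b = 397, c = 148, d = 241.
OR = (a·d)/(b·c) = (193 × 241) / (397 × 148) = 46513 / 58756 = 0.79163

0.79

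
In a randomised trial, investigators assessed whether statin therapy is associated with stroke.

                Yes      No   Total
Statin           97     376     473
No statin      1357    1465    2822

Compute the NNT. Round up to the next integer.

Risk in treated group = 97/473 = 0.20507; risk in control = 1357/2822 = 0.48086.
Absolute risk reduction = 0.48086 − 0.20507 = 0.27579
NNT = 1 / ARR = 1 / 0.27579 = 3.626 → round up → 4

4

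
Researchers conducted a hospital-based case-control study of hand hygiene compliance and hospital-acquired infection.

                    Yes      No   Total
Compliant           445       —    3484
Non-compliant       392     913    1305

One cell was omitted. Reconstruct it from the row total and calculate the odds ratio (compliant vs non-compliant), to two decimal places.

The missing cell is in the exposed row: 3484 − 445 = 3039.
So a = 445, b = 3039, c = 392, d = 913.
OR = (a·d)/(b·c) = (445 × 913) / (3039 × 392) = 406285 / 1191288 = 0.34105

0.34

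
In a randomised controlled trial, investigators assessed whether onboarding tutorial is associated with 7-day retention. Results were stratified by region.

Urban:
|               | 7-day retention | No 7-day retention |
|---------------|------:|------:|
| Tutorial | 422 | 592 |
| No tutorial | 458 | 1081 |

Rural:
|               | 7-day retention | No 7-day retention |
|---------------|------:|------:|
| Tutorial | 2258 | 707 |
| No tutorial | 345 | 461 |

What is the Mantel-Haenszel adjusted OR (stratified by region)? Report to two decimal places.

2.66

OR_MH = Σ(aᵢdᵢ/nᵢ) / Σ(bᵢcᵢ/nᵢ), where nᵢ is the stratum total.
Stratum 1 (Urban): n = 2553; a·d/n = 422·1081/2553 = 178.6847; b·c/n = 592·458/2553 = 106.2029
Stratum 2 (Rural): n = 3771; a·d/n = 2258·461/3771 = 276.0377; b·c/n = 707·345/3771 = 64.6818
OR_MH = (178.6847 + 276.0377) / (106.2029 + 64.6818) = 454.7223 / 170.8847 = 2.66099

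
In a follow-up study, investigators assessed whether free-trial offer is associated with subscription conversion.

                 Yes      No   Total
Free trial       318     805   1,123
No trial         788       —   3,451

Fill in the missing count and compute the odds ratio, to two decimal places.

1.33

The missing cell is in the unexposed row: 3451 − 788 = 2663.
So a = 318, b = 805, c = 788, d = 2663.
OR = (a·d)/(b·c) = (318 × 2663) / (805 × 788) = 846834 / 634340 = 1.33498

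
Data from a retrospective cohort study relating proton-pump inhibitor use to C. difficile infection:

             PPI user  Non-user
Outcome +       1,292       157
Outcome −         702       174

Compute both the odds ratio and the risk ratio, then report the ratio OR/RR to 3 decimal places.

1.493

Reading the table with exposure as columns: a = 1292 (PPI user, case), b = 702 (PPI user, non-case), c = 157 (Non-user, case), d = 174.
OR = (1292·174)/(702·157) = 224808/110214 = 2.03974
Risk in exposed = 1292/1994 = 0.64794; risk in unexposed = 157/331 = 0.47432; RR = 1.36605
OR/RR = 2.03974 / 1.36605 = 1.49317
The outcome is not rare, so the OR lies further from 1 than the RR.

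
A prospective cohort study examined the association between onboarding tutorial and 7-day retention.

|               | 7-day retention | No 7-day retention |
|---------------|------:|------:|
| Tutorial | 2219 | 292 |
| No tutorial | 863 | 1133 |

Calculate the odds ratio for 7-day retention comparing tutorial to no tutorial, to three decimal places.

Cells: a = 2219, b = 292, c = 863, d = 1133.
OR = (a·d)/(b·c) = (2219 × 1133) / (292 × 863) = 2514127 / 251996 = 9.97685
The odds of 7-day retention are about 9.98 times as high in the tutorial group.

9.977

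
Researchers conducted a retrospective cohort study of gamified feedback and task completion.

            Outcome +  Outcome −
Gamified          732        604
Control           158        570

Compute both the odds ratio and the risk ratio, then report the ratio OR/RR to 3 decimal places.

1.732

Cells: a = 732, b = 604, c = 158, d = 570.
OR = (732·570)/(604·158) = 417240/95432 = 4.37212
Risk in exposed = 732/1336 = 0.54790; risk in unexposed = 158/728 = 0.21703; RR = 2.52452
OR/RR = 4.37212 / 2.52452 = 1.73186
The outcome is not rare, so the OR lies further from 1 than the RR.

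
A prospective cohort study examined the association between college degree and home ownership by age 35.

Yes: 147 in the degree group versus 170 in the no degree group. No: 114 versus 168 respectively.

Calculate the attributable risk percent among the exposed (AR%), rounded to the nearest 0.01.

From the description: a = 147, b = 114, c = 170, d = 168.
Risk in exposed = 147/261 = 0.56322; risk in unexposed = 170/338 = 0.50296.
RR = 0.56322/0.50296 = 1.11981
AR% = (RR − 1)/RR × 100 = (1.11981 − 1)/1.11981 × 100 = 10.6992%

10.70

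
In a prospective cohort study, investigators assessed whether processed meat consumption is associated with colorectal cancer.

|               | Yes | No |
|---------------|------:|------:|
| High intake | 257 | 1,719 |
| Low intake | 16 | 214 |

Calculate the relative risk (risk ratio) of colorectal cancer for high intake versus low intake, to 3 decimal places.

1.870

Cells: a = 257, b = 1719, c = 16, d = 214.
Risk in exposed = 257/1976 = 0.13006; risk in unexposed = 16/230 = 0.06957.
RR = 0.13006 / 0.06957 = 1.86962
The risk among the exposed is 1.87 times that among the unexposed.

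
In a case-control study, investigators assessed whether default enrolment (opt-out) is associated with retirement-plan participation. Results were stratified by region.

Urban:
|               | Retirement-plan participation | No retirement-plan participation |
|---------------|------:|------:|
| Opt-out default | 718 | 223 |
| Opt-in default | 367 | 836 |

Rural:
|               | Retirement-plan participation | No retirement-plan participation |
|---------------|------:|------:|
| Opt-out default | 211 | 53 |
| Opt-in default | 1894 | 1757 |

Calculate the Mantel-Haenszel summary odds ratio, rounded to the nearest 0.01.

5.87

OR_MH = Σ(aᵢdᵢ/nᵢ) / Σ(bᵢcᵢ/nᵢ), where nᵢ is the stratum total.
Stratum 1 (Urban): n = 2144; a·d/n = 718·836/2144 = 279.9664; b·c/n = 223·367/2144 = 38.1721
Stratum 2 (Rural): n = 3915; a·d/n = 211·1757/3915 = 94.6940; b·c/n = 53·1894/3915 = 25.6404
OR_MH = (279.9664 + 94.6940) / (38.1721 + 25.6404) = 374.6604 / 63.8125 = 5.87127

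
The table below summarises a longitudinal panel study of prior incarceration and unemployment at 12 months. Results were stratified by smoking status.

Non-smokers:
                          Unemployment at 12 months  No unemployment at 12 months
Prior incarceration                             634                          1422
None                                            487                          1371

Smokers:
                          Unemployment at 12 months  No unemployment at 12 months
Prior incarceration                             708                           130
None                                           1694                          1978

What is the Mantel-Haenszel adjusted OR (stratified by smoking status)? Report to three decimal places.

OR_MH = Σ(aᵢdᵢ/nᵢ) / Σ(bᵢcᵢ/nᵢ), where nᵢ is the stratum total.
Stratum 1 (Non-smokers): n = 3914; a·d/n = 634·1371/3914 = 222.0782; b·c/n = 1422·487/3914 = 176.9325
Stratum 2 (Smokers): n = 4510; a·d/n = 708·1978/4510 = 310.5153; b·c/n = 130·1694/4510 = 48.8293
OR_MH = (222.0782 + 310.5153) / (176.9325 + 48.8293) = 532.5935 / 225.7618 = 2.35909

2.359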